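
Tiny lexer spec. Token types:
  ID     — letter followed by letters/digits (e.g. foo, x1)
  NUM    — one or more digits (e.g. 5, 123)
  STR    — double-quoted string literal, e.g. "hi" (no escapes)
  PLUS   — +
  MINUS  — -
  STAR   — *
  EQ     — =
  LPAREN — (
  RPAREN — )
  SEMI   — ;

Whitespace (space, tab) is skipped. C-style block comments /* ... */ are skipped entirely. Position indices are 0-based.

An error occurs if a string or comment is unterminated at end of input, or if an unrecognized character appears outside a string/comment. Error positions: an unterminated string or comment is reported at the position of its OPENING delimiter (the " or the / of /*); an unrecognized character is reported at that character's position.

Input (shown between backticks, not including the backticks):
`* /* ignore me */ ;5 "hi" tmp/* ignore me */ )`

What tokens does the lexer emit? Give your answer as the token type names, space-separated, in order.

pos=0: emit STAR '*'
pos=2: enter COMMENT mode (saw '/*')
exit COMMENT mode (now at pos=17)
pos=18: emit SEMI ';'
pos=19: emit NUM '5' (now at pos=20)
pos=21: enter STRING mode
pos=21: emit STR "hi" (now at pos=25)
pos=26: emit ID 'tmp' (now at pos=29)
pos=29: enter COMMENT mode (saw '/*')
exit COMMENT mode (now at pos=44)
pos=45: emit RPAREN ')'
DONE. 6 tokens: [STAR, SEMI, NUM, STR, ID, RPAREN]

Answer: STAR SEMI NUM STR ID RPAREN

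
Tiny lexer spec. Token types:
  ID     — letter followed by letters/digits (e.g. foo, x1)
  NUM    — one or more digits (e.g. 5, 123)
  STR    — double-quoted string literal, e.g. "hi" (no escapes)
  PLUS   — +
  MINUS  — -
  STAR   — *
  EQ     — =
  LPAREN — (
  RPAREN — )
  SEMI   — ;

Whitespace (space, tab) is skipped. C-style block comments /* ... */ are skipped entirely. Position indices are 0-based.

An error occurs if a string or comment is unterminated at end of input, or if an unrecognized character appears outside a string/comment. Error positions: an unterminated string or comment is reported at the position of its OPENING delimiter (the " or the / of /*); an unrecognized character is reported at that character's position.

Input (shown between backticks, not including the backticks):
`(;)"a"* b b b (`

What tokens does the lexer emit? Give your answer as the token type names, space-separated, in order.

pos=0: emit LPAREN '('
pos=1: emit SEMI ';'
pos=2: emit RPAREN ')'
pos=3: enter STRING mode
pos=3: emit STR "a" (now at pos=6)
pos=6: emit STAR '*'
pos=8: emit ID 'b' (now at pos=9)
pos=10: emit ID 'b' (now at pos=11)
pos=12: emit ID 'b' (now at pos=13)
pos=14: emit LPAREN '('
DONE. 9 tokens: [LPAREN, SEMI, RPAREN, STR, STAR, ID, ID, ID, LPAREN]

Answer: LPAREN SEMI RPAREN STR STAR ID ID ID LPAREN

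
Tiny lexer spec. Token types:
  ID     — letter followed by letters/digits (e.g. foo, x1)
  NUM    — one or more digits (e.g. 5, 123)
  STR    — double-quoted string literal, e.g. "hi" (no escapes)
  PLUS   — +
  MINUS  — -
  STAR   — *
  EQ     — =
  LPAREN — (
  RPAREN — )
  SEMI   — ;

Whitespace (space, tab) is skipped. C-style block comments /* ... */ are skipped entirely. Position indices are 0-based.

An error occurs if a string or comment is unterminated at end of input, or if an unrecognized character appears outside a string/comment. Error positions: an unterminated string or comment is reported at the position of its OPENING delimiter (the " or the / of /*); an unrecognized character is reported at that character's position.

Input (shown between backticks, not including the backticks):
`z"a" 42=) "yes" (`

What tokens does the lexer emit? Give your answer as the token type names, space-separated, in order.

Answer: ID STR NUM EQ RPAREN STR LPAREN

Derivation:
pos=0: emit ID 'z' (now at pos=1)
pos=1: enter STRING mode
pos=1: emit STR "a" (now at pos=4)
pos=5: emit NUM '42' (now at pos=7)
pos=7: emit EQ '='
pos=8: emit RPAREN ')'
pos=10: enter STRING mode
pos=10: emit STR "yes" (now at pos=15)
pos=16: emit LPAREN '('
DONE. 7 tokens: [ID, STR, NUM, EQ, RPAREN, STR, LPAREN]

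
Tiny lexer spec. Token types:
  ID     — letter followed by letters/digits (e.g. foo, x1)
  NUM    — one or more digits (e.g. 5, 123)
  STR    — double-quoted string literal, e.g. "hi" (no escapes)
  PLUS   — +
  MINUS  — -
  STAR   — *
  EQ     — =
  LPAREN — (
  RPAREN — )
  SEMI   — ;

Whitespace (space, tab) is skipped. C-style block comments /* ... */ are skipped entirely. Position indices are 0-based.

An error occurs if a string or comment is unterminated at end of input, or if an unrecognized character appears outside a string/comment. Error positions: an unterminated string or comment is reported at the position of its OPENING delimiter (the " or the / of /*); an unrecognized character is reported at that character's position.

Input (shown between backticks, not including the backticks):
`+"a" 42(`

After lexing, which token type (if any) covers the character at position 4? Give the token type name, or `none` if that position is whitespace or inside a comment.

Answer: none

Derivation:
pos=0: emit PLUS '+'
pos=1: enter STRING mode
pos=1: emit STR "a" (now at pos=4)
pos=5: emit NUM '42' (now at pos=7)
pos=7: emit LPAREN '('
DONE. 4 tokens: [PLUS, STR, NUM, LPAREN]
Position 4: char is ' ' -> none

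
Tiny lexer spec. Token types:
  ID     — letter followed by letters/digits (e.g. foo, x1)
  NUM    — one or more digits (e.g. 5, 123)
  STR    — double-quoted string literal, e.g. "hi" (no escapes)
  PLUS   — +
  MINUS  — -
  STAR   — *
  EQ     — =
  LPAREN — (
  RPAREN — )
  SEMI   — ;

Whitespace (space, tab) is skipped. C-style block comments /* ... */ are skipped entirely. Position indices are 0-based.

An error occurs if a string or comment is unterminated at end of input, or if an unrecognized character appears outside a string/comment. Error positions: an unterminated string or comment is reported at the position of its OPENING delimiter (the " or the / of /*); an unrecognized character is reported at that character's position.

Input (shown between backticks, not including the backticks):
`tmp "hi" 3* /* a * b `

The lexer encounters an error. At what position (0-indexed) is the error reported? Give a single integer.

Answer: 12

Derivation:
pos=0: emit ID 'tmp' (now at pos=3)
pos=4: enter STRING mode
pos=4: emit STR "hi" (now at pos=8)
pos=9: emit NUM '3' (now at pos=10)
pos=10: emit STAR '*'
pos=12: enter COMMENT mode (saw '/*')
pos=12: ERROR — unterminated comment (reached EOF)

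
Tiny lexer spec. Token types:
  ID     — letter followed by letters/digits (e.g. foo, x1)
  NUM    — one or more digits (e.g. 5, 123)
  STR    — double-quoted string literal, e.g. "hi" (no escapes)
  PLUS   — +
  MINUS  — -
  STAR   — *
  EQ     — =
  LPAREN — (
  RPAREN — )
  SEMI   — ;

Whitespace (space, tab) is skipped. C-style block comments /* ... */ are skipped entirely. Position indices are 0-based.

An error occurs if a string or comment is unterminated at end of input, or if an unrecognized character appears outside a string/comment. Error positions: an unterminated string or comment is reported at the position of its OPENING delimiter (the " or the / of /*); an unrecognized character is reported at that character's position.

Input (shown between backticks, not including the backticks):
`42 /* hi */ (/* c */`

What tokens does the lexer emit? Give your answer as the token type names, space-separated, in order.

Answer: NUM LPAREN

Derivation:
pos=0: emit NUM '42' (now at pos=2)
pos=3: enter COMMENT mode (saw '/*')
exit COMMENT mode (now at pos=11)
pos=12: emit LPAREN '('
pos=13: enter COMMENT mode (saw '/*')
exit COMMENT mode (now at pos=20)
DONE. 2 tokens: [NUM, LPAREN]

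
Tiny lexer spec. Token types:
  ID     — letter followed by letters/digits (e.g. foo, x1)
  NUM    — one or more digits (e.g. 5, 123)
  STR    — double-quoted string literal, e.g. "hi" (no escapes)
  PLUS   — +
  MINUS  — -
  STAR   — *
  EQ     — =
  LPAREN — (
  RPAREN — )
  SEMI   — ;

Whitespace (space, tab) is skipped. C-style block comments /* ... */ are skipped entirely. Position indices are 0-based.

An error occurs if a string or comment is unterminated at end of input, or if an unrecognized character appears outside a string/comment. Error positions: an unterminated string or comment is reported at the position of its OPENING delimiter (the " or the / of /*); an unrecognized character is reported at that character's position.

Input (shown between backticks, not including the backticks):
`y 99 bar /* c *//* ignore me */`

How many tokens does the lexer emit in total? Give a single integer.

Answer: 3

Derivation:
pos=0: emit ID 'y' (now at pos=1)
pos=2: emit NUM '99' (now at pos=4)
pos=5: emit ID 'bar' (now at pos=8)
pos=9: enter COMMENT mode (saw '/*')
exit COMMENT mode (now at pos=16)
pos=16: enter COMMENT mode (saw '/*')
exit COMMENT mode (now at pos=31)
DONE. 3 tokens: [ID, NUM, ID]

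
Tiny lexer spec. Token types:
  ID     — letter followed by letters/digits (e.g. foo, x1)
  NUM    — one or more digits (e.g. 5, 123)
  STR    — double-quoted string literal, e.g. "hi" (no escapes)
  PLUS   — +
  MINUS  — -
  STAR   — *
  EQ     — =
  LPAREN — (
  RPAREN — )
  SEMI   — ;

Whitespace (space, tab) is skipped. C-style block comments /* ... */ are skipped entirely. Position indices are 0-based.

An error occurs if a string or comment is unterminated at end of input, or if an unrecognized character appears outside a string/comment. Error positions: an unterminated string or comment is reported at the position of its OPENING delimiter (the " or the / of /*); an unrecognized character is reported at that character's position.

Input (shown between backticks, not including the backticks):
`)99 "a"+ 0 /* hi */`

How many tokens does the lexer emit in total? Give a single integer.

Answer: 5

Derivation:
pos=0: emit RPAREN ')'
pos=1: emit NUM '99' (now at pos=3)
pos=4: enter STRING mode
pos=4: emit STR "a" (now at pos=7)
pos=7: emit PLUS '+'
pos=9: emit NUM '0' (now at pos=10)
pos=11: enter COMMENT mode (saw '/*')
exit COMMENT mode (now at pos=19)
DONE. 5 tokens: [RPAREN, NUM, STR, PLUS, NUM]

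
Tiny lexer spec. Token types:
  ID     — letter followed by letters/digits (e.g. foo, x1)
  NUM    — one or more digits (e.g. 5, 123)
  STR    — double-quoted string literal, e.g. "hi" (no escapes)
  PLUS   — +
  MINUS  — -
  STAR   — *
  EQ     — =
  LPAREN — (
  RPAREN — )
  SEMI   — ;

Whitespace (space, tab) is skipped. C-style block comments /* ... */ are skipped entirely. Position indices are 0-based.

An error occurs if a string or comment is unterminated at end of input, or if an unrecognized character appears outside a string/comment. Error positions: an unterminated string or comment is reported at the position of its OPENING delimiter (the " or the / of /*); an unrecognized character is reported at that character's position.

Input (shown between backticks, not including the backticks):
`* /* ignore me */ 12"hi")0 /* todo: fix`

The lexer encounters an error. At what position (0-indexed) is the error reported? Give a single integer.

pos=0: emit STAR '*'
pos=2: enter COMMENT mode (saw '/*')
exit COMMENT mode (now at pos=17)
pos=18: emit NUM '12' (now at pos=20)
pos=20: enter STRING mode
pos=20: emit STR "hi" (now at pos=24)
pos=24: emit RPAREN ')'
pos=25: emit NUM '0' (now at pos=26)
pos=27: enter COMMENT mode (saw '/*')
pos=27: ERROR — unterminated comment (reached EOF)

Answer: 27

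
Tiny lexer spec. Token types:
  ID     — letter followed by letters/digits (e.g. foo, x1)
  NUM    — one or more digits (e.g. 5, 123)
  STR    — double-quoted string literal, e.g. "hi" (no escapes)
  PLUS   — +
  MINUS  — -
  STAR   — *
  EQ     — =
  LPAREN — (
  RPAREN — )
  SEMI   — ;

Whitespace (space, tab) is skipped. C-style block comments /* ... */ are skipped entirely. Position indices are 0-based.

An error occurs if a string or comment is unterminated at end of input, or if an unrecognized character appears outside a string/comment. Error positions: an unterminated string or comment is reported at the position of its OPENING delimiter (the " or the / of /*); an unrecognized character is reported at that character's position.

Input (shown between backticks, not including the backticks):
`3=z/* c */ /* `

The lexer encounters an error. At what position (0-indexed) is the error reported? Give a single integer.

pos=0: emit NUM '3' (now at pos=1)
pos=1: emit EQ '='
pos=2: emit ID 'z' (now at pos=3)
pos=3: enter COMMENT mode (saw '/*')
exit COMMENT mode (now at pos=10)
pos=11: enter COMMENT mode (saw '/*')
pos=11: ERROR — unterminated comment (reached EOF)

Answer: 11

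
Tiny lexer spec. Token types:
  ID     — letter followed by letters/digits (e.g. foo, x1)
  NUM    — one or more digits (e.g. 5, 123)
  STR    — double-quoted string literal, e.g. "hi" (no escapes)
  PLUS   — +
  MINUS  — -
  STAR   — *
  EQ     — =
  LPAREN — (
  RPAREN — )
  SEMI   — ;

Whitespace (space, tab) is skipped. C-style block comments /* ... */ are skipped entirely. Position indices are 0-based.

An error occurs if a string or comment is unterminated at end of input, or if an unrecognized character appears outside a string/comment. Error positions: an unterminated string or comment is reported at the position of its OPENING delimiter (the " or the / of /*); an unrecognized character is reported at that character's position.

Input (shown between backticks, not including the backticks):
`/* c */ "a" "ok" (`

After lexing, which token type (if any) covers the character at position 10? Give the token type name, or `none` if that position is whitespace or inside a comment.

Answer: STR

Derivation:
pos=0: enter COMMENT mode (saw '/*')
exit COMMENT mode (now at pos=7)
pos=8: enter STRING mode
pos=8: emit STR "a" (now at pos=11)
pos=12: enter STRING mode
pos=12: emit STR "ok" (now at pos=16)
pos=17: emit LPAREN '('
DONE. 3 tokens: [STR, STR, LPAREN]
Position 10: char is '"' -> STR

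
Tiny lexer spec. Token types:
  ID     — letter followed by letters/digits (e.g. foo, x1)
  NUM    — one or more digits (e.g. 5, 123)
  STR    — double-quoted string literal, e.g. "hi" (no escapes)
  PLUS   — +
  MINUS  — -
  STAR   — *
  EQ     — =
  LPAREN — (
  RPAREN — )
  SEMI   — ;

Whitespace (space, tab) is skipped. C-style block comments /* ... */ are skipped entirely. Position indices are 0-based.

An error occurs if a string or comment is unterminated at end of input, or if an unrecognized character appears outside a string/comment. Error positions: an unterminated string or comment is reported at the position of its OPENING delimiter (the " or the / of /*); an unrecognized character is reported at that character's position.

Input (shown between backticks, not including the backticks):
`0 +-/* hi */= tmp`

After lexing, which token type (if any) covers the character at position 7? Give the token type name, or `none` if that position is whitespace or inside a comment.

Answer: none

Derivation:
pos=0: emit NUM '0' (now at pos=1)
pos=2: emit PLUS '+'
pos=3: emit MINUS '-'
pos=4: enter COMMENT mode (saw '/*')
exit COMMENT mode (now at pos=12)
pos=12: emit EQ '='
pos=14: emit ID 'tmp' (now at pos=17)
DONE. 5 tokens: [NUM, PLUS, MINUS, EQ, ID]
Position 7: char is 'h' -> none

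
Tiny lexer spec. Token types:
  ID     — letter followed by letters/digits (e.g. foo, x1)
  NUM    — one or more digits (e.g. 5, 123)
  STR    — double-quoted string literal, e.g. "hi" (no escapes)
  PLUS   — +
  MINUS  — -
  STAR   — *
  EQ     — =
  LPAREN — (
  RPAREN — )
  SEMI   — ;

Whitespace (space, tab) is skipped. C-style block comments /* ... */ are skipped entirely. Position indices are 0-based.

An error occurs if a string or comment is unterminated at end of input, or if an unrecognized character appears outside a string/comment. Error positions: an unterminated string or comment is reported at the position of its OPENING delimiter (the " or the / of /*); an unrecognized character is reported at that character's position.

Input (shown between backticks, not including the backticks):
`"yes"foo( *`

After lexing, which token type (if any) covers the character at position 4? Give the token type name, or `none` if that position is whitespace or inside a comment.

pos=0: enter STRING mode
pos=0: emit STR "yes" (now at pos=5)
pos=5: emit ID 'foo' (now at pos=8)
pos=8: emit LPAREN '('
pos=10: emit STAR '*'
DONE. 4 tokens: [STR, ID, LPAREN, STAR]
Position 4: char is '"' -> STR

Answer: STR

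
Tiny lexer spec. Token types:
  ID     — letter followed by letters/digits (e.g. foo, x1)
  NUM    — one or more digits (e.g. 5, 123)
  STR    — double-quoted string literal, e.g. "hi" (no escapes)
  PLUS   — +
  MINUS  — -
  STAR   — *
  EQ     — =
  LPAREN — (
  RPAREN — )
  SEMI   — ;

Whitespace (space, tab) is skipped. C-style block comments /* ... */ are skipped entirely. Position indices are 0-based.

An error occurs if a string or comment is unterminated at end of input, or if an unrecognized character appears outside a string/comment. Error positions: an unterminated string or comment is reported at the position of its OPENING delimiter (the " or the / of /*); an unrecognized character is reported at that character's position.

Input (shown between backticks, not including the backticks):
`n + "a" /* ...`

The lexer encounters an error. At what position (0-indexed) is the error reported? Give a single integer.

pos=0: emit ID 'n' (now at pos=1)
pos=2: emit PLUS '+'
pos=4: enter STRING mode
pos=4: emit STR "a" (now at pos=7)
pos=8: enter COMMENT mode (saw '/*')
pos=8: ERROR — unterminated comment (reached EOF)

Answer: 8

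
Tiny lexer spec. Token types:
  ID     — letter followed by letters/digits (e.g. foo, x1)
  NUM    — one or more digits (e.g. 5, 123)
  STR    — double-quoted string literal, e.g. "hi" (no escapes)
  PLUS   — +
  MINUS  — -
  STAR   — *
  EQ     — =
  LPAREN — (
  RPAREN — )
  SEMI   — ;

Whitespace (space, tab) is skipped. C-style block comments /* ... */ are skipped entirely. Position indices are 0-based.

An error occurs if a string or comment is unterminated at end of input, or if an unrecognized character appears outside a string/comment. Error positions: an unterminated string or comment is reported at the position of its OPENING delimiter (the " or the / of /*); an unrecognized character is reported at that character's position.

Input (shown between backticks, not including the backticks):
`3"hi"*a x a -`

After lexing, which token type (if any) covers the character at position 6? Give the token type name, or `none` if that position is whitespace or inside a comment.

Answer: ID

Derivation:
pos=0: emit NUM '3' (now at pos=1)
pos=1: enter STRING mode
pos=1: emit STR "hi" (now at pos=5)
pos=5: emit STAR '*'
pos=6: emit ID 'a' (now at pos=7)
pos=8: emit ID 'x' (now at pos=9)
pos=10: emit ID 'a' (now at pos=11)
pos=12: emit MINUS '-'
DONE. 7 tokens: [NUM, STR, STAR, ID, ID, ID, MINUS]
Position 6: char is 'a' -> ID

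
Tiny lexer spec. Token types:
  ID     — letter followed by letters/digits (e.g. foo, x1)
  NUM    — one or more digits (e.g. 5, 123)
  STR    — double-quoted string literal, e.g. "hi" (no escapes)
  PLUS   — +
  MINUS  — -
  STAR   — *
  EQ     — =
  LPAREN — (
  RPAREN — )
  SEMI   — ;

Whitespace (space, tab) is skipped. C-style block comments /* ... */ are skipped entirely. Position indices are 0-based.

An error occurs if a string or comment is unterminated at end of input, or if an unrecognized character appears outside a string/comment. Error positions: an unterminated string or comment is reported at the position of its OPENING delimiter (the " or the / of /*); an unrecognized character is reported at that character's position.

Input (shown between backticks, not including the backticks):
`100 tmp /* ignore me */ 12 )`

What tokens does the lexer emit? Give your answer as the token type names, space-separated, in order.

pos=0: emit NUM '100' (now at pos=3)
pos=4: emit ID 'tmp' (now at pos=7)
pos=8: enter COMMENT mode (saw '/*')
exit COMMENT mode (now at pos=23)
pos=24: emit NUM '12' (now at pos=26)
pos=27: emit RPAREN ')'
DONE. 4 tokens: [NUM, ID, NUM, RPAREN]

Answer: NUM ID NUM RPAREN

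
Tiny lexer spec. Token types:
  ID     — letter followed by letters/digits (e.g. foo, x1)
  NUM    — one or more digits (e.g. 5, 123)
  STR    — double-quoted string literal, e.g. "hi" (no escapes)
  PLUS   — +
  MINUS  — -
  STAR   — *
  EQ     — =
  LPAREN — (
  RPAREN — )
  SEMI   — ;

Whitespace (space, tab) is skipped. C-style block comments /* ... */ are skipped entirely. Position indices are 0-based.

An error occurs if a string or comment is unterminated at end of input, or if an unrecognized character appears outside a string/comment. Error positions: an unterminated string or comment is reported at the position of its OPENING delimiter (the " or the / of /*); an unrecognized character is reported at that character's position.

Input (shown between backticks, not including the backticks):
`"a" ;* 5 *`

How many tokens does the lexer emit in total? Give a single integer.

pos=0: enter STRING mode
pos=0: emit STR "a" (now at pos=3)
pos=4: emit SEMI ';'
pos=5: emit STAR '*'
pos=7: emit NUM '5' (now at pos=8)
pos=9: emit STAR '*'
DONE. 5 tokens: [STR, SEMI, STAR, NUM, STAR]

Answer: 5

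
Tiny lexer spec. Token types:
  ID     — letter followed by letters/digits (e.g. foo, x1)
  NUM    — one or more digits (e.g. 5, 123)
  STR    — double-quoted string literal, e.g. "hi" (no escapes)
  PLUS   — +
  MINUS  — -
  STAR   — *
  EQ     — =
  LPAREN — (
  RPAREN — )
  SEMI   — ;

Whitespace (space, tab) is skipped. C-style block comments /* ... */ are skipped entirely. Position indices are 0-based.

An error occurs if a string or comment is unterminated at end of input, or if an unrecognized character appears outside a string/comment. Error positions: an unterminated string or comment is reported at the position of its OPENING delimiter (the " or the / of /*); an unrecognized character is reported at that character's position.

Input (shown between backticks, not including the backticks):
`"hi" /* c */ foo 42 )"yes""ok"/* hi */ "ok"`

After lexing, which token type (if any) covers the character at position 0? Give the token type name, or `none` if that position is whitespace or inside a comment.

pos=0: enter STRING mode
pos=0: emit STR "hi" (now at pos=4)
pos=5: enter COMMENT mode (saw '/*')
exit COMMENT mode (now at pos=12)
pos=13: emit ID 'foo' (now at pos=16)
pos=17: emit NUM '42' (now at pos=19)
pos=20: emit RPAREN ')'
pos=21: enter STRING mode
pos=21: emit STR "yes" (now at pos=26)
pos=26: enter STRING mode
pos=26: emit STR "ok" (now at pos=30)
pos=30: enter COMMENT mode (saw '/*')
exit COMMENT mode (now at pos=38)
pos=39: enter STRING mode
pos=39: emit STR "ok" (now at pos=43)
DONE. 7 tokens: [STR, ID, NUM, RPAREN, STR, STR, STR]
Position 0: char is '"' -> STR

Answer: STR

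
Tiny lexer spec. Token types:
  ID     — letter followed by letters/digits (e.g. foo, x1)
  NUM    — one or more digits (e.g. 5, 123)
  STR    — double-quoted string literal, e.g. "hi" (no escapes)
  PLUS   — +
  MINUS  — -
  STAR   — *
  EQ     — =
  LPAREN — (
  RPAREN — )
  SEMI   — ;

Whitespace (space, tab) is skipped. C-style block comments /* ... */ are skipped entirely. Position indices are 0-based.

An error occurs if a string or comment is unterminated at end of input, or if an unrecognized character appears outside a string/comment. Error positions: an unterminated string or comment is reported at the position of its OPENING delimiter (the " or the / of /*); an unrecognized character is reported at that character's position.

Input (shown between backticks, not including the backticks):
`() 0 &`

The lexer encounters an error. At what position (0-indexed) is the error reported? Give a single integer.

pos=0: emit LPAREN '('
pos=1: emit RPAREN ')'
pos=3: emit NUM '0' (now at pos=4)
pos=5: ERROR — unrecognized char '&'

Answer: 5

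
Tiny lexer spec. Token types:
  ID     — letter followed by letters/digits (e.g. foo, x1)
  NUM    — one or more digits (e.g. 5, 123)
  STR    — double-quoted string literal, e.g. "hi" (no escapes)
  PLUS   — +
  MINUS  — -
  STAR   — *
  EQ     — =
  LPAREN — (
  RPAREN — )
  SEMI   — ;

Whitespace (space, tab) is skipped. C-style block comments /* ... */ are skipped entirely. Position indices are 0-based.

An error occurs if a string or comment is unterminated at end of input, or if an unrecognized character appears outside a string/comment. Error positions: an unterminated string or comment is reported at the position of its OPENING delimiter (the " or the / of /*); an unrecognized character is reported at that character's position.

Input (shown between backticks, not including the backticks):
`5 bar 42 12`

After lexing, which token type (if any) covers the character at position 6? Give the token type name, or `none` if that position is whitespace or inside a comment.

Answer: NUM

Derivation:
pos=0: emit NUM '5' (now at pos=1)
pos=2: emit ID 'bar' (now at pos=5)
pos=6: emit NUM '42' (now at pos=8)
pos=9: emit NUM '12' (now at pos=11)
DONE. 4 tokens: [NUM, ID, NUM, NUM]
Position 6: char is '4' -> NUM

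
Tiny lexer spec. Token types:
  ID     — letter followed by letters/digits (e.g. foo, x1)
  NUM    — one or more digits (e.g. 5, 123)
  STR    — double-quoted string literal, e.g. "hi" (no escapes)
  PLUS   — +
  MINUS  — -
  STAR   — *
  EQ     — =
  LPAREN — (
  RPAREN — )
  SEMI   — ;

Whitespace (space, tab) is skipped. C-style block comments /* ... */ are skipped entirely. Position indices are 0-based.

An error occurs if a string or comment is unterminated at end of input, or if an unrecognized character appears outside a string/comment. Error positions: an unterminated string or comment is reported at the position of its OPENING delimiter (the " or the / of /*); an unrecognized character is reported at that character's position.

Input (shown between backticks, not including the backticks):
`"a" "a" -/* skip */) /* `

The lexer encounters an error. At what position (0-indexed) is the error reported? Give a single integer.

Answer: 21

Derivation:
pos=0: enter STRING mode
pos=0: emit STR "a" (now at pos=3)
pos=4: enter STRING mode
pos=4: emit STR "a" (now at pos=7)
pos=8: emit MINUS '-'
pos=9: enter COMMENT mode (saw '/*')
exit COMMENT mode (now at pos=19)
pos=19: emit RPAREN ')'
pos=21: enter COMMENT mode (saw '/*')
pos=21: ERROR — unterminated comment (reached EOF)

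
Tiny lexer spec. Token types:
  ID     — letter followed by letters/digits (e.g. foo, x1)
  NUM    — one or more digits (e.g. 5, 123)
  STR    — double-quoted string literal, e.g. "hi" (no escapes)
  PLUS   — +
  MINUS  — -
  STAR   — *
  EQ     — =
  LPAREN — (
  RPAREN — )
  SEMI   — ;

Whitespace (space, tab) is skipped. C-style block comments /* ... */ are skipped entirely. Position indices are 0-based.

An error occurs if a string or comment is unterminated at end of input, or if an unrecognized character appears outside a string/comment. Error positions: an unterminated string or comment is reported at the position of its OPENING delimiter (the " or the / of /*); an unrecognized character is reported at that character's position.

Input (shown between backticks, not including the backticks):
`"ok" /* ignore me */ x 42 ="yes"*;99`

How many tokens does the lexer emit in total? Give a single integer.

pos=0: enter STRING mode
pos=0: emit STR "ok" (now at pos=4)
pos=5: enter COMMENT mode (saw '/*')
exit COMMENT mode (now at pos=20)
pos=21: emit ID 'x' (now at pos=22)
pos=23: emit NUM '42' (now at pos=25)
pos=26: emit EQ '='
pos=27: enter STRING mode
pos=27: emit STR "yes" (now at pos=32)
pos=32: emit STAR '*'
pos=33: emit SEMI ';'
pos=34: emit NUM '99' (now at pos=36)
DONE. 8 tokens: [STR, ID, NUM, EQ, STR, STAR, SEMI, NUM]

Answer: 8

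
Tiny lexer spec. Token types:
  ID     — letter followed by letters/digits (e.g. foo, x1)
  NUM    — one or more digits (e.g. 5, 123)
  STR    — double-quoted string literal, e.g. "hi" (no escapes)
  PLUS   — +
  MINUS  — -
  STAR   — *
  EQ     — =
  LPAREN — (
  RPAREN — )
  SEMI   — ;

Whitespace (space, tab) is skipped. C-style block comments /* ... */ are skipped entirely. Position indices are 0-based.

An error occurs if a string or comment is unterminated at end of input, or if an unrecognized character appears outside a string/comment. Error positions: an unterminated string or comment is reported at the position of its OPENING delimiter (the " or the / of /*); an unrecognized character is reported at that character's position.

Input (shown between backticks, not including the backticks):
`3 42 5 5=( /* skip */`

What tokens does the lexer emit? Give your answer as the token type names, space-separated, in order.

pos=0: emit NUM '3' (now at pos=1)
pos=2: emit NUM '42' (now at pos=4)
pos=5: emit NUM '5' (now at pos=6)
pos=7: emit NUM '5' (now at pos=8)
pos=8: emit EQ '='
pos=9: emit LPAREN '('
pos=11: enter COMMENT mode (saw '/*')
exit COMMENT mode (now at pos=21)
DONE. 6 tokens: [NUM, NUM, NUM, NUM, EQ, LPAREN]

Answer: NUM NUM NUM NUM EQ LPAREN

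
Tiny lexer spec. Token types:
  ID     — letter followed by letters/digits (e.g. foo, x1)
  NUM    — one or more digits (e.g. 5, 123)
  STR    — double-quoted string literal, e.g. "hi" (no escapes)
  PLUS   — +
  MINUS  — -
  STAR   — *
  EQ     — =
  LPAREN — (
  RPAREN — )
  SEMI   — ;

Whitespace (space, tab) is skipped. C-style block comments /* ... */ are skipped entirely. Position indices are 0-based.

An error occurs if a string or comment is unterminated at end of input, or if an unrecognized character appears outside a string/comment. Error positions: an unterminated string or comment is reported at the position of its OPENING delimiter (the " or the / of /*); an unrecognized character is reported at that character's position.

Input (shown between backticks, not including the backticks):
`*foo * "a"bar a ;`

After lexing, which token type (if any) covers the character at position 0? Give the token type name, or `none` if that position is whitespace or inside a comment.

pos=0: emit STAR '*'
pos=1: emit ID 'foo' (now at pos=4)
pos=5: emit STAR '*'
pos=7: enter STRING mode
pos=7: emit STR "a" (now at pos=10)
pos=10: emit ID 'bar' (now at pos=13)
pos=14: emit ID 'a' (now at pos=15)
pos=16: emit SEMI ';'
DONE. 7 tokens: [STAR, ID, STAR, STR, ID, ID, SEMI]
Position 0: char is '*' -> STAR

Answer: STAR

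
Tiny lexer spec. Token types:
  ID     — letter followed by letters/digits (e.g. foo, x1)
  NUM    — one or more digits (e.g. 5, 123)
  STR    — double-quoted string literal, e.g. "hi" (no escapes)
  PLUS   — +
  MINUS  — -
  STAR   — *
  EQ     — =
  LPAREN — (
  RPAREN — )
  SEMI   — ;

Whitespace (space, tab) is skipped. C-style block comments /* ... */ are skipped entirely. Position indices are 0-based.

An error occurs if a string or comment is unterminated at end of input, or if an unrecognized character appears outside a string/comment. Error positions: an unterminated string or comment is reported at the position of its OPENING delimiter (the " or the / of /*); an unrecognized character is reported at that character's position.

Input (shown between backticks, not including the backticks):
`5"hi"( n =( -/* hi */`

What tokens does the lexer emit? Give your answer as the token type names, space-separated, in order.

Answer: NUM STR LPAREN ID EQ LPAREN MINUS

Derivation:
pos=0: emit NUM '5' (now at pos=1)
pos=1: enter STRING mode
pos=1: emit STR "hi" (now at pos=5)
pos=5: emit LPAREN '('
pos=7: emit ID 'n' (now at pos=8)
pos=9: emit EQ '='
pos=10: emit LPAREN '('
pos=12: emit MINUS '-'
pos=13: enter COMMENT mode (saw '/*')
exit COMMENT mode (now at pos=21)
DONE. 7 tokens: [NUM, STR, LPAREN, ID, EQ, LPAREN, MINUS]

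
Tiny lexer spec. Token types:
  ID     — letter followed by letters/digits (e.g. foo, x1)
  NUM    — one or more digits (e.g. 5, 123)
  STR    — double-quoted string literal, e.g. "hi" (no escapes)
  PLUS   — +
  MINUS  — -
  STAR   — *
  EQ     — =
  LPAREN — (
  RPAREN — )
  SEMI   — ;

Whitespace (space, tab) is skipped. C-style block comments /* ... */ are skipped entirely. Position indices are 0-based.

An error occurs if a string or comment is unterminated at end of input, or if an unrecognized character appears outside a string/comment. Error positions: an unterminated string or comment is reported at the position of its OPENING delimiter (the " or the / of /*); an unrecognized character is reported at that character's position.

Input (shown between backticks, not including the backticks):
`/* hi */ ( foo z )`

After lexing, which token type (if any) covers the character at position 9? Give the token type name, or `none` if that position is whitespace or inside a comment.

Answer: LPAREN

Derivation:
pos=0: enter COMMENT mode (saw '/*')
exit COMMENT mode (now at pos=8)
pos=9: emit LPAREN '('
pos=11: emit ID 'foo' (now at pos=14)
pos=15: emit ID 'z' (now at pos=16)
pos=17: emit RPAREN ')'
DONE. 4 tokens: [LPAREN, ID, ID, RPAREN]
Position 9: char is '(' -> LPAREN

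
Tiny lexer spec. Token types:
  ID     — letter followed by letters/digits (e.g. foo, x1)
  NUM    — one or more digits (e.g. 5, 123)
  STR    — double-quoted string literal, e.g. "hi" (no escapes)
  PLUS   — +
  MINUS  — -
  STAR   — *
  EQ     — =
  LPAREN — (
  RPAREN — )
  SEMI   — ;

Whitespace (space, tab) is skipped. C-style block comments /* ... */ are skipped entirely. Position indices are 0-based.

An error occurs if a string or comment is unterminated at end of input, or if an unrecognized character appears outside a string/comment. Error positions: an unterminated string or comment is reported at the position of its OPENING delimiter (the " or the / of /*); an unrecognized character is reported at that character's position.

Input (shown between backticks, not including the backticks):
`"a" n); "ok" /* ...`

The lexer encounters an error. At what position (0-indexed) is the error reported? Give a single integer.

Answer: 13

Derivation:
pos=0: enter STRING mode
pos=0: emit STR "a" (now at pos=3)
pos=4: emit ID 'n' (now at pos=5)
pos=5: emit RPAREN ')'
pos=6: emit SEMI ';'
pos=8: enter STRING mode
pos=8: emit STR "ok" (now at pos=12)
pos=13: enter COMMENT mode (saw '/*')
pos=13: ERROR — unterminated comment (reached EOF)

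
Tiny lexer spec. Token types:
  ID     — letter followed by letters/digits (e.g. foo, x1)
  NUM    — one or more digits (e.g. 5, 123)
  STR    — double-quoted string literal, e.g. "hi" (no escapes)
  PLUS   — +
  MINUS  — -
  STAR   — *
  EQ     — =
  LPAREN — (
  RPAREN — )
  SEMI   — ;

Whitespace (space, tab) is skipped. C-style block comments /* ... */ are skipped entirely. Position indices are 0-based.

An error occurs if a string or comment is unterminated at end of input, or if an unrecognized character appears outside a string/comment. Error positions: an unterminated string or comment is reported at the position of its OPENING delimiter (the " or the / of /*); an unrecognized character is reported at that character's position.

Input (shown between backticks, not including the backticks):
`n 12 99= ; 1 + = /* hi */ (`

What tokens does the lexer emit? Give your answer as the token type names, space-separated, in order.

pos=0: emit ID 'n' (now at pos=1)
pos=2: emit NUM '12' (now at pos=4)
pos=5: emit NUM '99' (now at pos=7)
pos=7: emit EQ '='
pos=9: emit SEMI ';'
pos=11: emit NUM '1' (now at pos=12)
pos=13: emit PLUS '+'
pos=15: emit EQ '='
pos=17: enter COMMENT mode (saw '/*')
exit COMMENT mode (now at pos=25)
pos=26: emit LPAREN '('
DONE. 9 tokens: [ID, NUM, NUM, EQ, SEMI, NUM, PLUS, EQ, LPAREN]

Answer: ID NUM NUM EQ SEMI NUM PLUS EQ LPAREN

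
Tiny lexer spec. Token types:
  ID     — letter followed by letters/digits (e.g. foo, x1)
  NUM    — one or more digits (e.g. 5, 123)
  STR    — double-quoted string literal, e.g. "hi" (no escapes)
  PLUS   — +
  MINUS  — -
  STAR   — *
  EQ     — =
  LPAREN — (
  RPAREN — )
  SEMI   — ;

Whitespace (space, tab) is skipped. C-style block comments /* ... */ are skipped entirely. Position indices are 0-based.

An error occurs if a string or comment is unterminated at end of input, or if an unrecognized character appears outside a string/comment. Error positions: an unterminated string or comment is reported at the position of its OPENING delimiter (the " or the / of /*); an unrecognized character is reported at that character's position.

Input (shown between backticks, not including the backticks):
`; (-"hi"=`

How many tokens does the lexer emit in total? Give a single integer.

Answer: 5

Derivation:
pos=0: emit SEMI ';'
pos=2: emit LPAREN '('
pos=3: emit MINUS '-'
pos=4: enter STRING mode
pos=4: emit STR "hi" (now at pos=8)
pos=8: emit EQ '='
DONE. 5 tokens: [SEMI, LPAREN, MINUS, STR, EQ]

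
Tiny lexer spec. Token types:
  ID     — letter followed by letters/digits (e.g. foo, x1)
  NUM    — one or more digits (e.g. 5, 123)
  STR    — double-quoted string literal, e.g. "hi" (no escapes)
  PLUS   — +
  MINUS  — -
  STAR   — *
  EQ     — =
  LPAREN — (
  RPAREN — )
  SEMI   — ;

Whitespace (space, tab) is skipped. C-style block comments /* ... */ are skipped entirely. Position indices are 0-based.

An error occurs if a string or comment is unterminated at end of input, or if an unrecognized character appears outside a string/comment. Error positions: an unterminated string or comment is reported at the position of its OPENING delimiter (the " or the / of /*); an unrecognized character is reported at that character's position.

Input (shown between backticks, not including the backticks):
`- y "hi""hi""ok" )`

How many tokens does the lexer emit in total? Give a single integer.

pos=0: emit MINUS '-'
pos=2: emit ID 'y' (now at pos=3)
pos=4: enter STRING mode
pos=4: emit STR "hi" (now at pos=8)
pos=8: enter STRING mode
pos=8: emit STR "hi" (now at pos=12)
pos=12: enter STRING mode
pos=12: emit STR "ok" (now at pos=16)
pos=17: emit RPAREN ')'
DONE. 6 tokens: [MINUS, ID, STR, STR, STR, RPAREN]

Answer: 6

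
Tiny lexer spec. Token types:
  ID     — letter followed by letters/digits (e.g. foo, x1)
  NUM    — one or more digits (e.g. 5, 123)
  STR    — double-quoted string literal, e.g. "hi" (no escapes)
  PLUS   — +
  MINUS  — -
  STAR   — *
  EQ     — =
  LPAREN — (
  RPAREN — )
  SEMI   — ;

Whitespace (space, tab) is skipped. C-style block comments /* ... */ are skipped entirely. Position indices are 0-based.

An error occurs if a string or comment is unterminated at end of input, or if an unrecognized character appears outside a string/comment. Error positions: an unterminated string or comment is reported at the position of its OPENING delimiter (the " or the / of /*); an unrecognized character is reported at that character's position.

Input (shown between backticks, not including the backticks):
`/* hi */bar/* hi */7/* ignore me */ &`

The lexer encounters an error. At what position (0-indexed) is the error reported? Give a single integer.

pos=0: enter COMMENT mode (saw '/*')
exit COMMENT mode (now at pos=8)
pos=8: emit ID 'bar' (now at pos=11)
pos=11: enter COMMENT mode (saw '/*')
exit COMMENT mode (now at pos=19)
pos=19: emit NUM '7' (now at pos=20)
pos=20: enter COMMENT mode (saw '/*')
exit COMMENT mode (now at pos=35)
pos=36: ERROR — unrecognized char '&'

Answer: 36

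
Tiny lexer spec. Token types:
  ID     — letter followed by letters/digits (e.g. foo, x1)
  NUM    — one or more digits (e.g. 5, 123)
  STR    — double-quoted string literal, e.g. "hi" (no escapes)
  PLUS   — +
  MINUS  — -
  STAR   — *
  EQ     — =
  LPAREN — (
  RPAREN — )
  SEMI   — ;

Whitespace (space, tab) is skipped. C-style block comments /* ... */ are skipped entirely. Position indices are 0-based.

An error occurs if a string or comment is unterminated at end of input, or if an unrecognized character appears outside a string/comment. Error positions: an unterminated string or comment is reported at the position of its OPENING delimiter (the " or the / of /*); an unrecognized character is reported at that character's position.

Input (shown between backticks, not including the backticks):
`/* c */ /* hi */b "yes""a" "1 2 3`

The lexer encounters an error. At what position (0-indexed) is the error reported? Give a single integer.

pos=0: enter COMMENT mode (saw '/*')
exit COMMENT mode (now at pos=7)
pos=8: enter COMMENT mode (saw '/*')
exit COMMENT mode (now at pos=16)
pos=16: emit ID 'b' (now at pos=17)
pos=18: enter STRING mode
pos=18: emit STR "yes" (now at pos=23)
pos=23: enter STRING mode
pos=23: emit STR "a" (now at pos=26)
pos=27: enter STRING mode
pos=27: ERROR — unterminated string

Answer: 27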